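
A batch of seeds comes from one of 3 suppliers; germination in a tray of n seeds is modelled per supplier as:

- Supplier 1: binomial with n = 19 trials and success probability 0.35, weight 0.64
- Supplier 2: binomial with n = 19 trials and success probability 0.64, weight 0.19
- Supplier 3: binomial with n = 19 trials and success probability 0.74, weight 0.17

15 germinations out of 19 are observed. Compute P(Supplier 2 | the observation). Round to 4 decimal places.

0.3172

P(component k | x) = P(Z=k)·f_k(x) / marginal(x), where marginal(x) = Σ_j P(Z=j)·f_j(x).
Evaluate each component's likelihood at the observed value:
  L_1 = C(19,15)·0.35^15·0.65^4 = 3876·1.44884e-07·0.178506 = 0.000100244
  L_2 = C(19,15)·0.64^15·0.36^4 = 3876·0.00123794·0.0167962 = 0.0805923
  L_3 = C(19,15)·0.74^15·0.26^4 = 3876·0.0109264·0.00456976 = 0.193532
Weight by the priors:
  P(Z=1)·L_1 = 0.64 × 0.000100244 = 6.41561e-05
  P(Z=2)·L_2 = 0.19 × 0.0805923 = 0.0153125
  P(Z=3)·L_3 = 0.17 × 0.193532 = 0.0329005
Evidence: 6.41561e-05 + 0.0153125 + 0.0329005 = 0.0482771
So the posterior for Supplier 2 is 0.0153125 / 0.0482771 ≈ 0.3172.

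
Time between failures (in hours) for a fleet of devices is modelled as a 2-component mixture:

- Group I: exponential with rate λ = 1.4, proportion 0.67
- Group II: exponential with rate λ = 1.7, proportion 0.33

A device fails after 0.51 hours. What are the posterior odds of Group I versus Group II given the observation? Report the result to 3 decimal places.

The posterior odds equal the prior odds times the likelihood ratio: (P(Z=i)/P(Z=j))·(f_i(x)/f_j(x)).
Exponential densities:
  p_I = 1.4·e^(−1.4·0.51) = 1.4·e^(−0.7140) = 0.685554
  p_II = 1.7·e^(−1.7·0.51) = 1.7·e^(−0.8670) = 0.714357
Odds = (0.67/0.33) × (0.685554/0.714357) = 2.0303 × 0.959679 ≈ 1.948

1.948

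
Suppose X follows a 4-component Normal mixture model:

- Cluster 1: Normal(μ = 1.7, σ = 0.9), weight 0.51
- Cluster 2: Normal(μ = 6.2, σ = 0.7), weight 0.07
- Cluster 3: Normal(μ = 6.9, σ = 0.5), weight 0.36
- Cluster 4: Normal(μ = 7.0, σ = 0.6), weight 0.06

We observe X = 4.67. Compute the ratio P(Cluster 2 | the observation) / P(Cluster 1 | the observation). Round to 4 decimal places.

3.7499

Posterior odds = (π_i f_i(x)) / (π_j f_j(x)); the normalising sum cancels.
Normal densities:
  p_1 = (1/(0.9·√(2π)))·exp(−(4.67−1.7)²/(2·0.9²)) = 0.443269·exp(-5.44500) = 0.00191397
  p_2 = (1/(0.7·√(2π)))·exp(−(4.67−6.2)²/(2·0.7²)) = 0.569918·exp(-2.38867) = 0.0522907
  p_3 = (1/(0.5·√(2π)))·exp(−(4.67−6.9)²/(2·0.5²)) = 0.797885·exp(-9.94580) = 3.82414e-05
  p_4 = (1/(0.6·√(2π)))·exp(−(4.67−7.0)²/(2·0.6²)) = 0.664904·exp(-7.54014) = 0.000353279
Odds = (0.07/0.51) × (0.0522907/0.00191397) = 0.137255 × 27.3206 ≈ 3.7499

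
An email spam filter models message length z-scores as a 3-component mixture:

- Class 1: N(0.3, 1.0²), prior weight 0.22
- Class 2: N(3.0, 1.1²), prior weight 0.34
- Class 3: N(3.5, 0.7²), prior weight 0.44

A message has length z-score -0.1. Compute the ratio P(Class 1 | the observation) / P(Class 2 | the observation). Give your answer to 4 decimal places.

Posterior odds = (π_i f_i(x)) / (π_j f_j(x)); the normalising sum cancels.
Evaluate each component's likelihood at the observed value:
  L_1 = (1/(1.0·√(2π)))·exp(−(-0.1−0.3)²/(2·1.0²)) = 0.398942·exp(-0.08000) = 0.36827
  L_2 = (1/(1.1·√(2π)))·exp(−(-0.1−3.0)²/(2·1.1²)) = 0.362675·exp(-3.97107) = 0.00683757
  L_3 = (1/(0.7·√(2π)))·exp(−(-0.1−3.5)²/(2·0.7²)) = 0.569918·exp(-13.22449) = 1.02917e-06
0.0810194 / 0.00232477 ≈ 34.8505

34.8505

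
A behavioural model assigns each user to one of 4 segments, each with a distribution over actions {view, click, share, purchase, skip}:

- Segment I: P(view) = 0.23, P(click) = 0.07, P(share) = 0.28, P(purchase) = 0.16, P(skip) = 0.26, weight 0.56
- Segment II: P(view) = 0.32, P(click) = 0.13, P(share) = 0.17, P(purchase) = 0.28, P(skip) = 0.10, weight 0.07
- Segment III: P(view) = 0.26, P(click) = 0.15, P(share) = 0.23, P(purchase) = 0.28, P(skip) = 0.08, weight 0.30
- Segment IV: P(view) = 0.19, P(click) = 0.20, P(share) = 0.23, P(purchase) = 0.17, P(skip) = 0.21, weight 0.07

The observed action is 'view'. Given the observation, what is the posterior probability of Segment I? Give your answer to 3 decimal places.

0.531

Posterior ∝ prior × likelihood, so P(k | x) ∝ π_k f_k(x); normalise over all components.
Component likelihoods at x = 'view':
  f_I = 0.23
  f_II = 0.32
  f_III = 0.26
  f_IV = 0.19
Unnormalised posteriors:
  π_I·f_I = 0.56 × 0.23 = 0.1288
  π_II·f_II = 0.07 × 0.32 = 0.0224
  π_III·f_III = 0.30 × 0.26 = 0.078
  π_IV·f_IV = 0.07 × 0.19 = 0.0133
Sum: 0.1288 + 0.0224 + 0.078 + 0.0133 = 0.2425
P(Segment I | x) = 0.1288 / 0.2425 ≈ 0.531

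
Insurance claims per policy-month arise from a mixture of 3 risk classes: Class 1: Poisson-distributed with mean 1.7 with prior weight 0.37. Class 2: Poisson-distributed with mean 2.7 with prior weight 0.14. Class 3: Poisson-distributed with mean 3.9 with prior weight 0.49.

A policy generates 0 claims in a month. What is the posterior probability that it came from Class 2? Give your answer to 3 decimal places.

Apply Bayes' rule: the posterior for each component is proportional to its prior times its likelihood at x.
Poisson probabilities:
  f_1 = 0.182684
  f_2 = 0.0672055
  f_3 = 0.0202419
Multiply by the mixture weights:
  π_1·f_1 = 0.37 × 0.182684 = 0.0675929
  π_2·f_2 = 0.14 × 0.0672055 = 0.00940877
  π_3·f_3 = 0.49 × 0.0202419 = 0.00991854
Evidence: 0.0675929 + 0.00940877 + 0.00991854 = 0.0869202
So the posterior for Class 2 is 0.00940877 / 0.0869202 ≈ 0.108.

0.108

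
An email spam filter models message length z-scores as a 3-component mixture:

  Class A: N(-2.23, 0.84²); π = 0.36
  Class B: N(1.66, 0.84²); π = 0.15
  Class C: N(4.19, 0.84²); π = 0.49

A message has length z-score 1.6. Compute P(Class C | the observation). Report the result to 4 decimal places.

0.0275

Posterior ∝ prior × likelihood, so P(k | x) ∝ w_k f_k(x); normalise over all components.
Evaluate each component's likelihood at the observed value:
  p_A = (1/(0.84·√(2π)))·exp(−(1.6−-2.23)²/(2·0.84²)) = 0.474931·exp(-10.39463) = 1.45312e-05
  p_B = (1/(0.84·√(2π)))·exp(−(1.6−1.66)²/(2·0.84²)) = 0.474931·exp(-0.00255) = 0.473721
  p_C = (1/(0.84·√(2π)))·exp(−(1.6−4.19)²/(2·0.84²)) = 0.474931·exp(-4.75347) = 0.00409472
Unnormalised posteriors:
  w_A·p_A = 0.36 × 1.45312e-05 = 5.23123e-06
  w_B·p_B = 0.15 × 0.473721 = 0.0710582
  w_C·p_C = 0.49 × 0.00409472 = 0.00200641
Denominator: 5.23123e-06 + 0.0710582 + 0.00200641 = 0.0730698
P(Class C | x) = 0.00200641 / 0.0730698 ≈ 0.0275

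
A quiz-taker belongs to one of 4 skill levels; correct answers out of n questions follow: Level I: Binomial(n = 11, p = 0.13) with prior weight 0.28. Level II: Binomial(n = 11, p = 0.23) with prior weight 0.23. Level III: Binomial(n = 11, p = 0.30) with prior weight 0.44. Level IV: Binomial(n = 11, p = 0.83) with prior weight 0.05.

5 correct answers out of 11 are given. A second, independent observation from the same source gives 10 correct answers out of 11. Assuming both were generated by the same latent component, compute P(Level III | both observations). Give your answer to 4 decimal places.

Apply Bayes' rule: the posterior for each component is proportional to its prior times its likelihood at x.
Since both observations come from the same component, the likelihood for component k is f_k(x₁)·f_k(x₂).
  p_I = [C(11,5)·0.13^5·0.87^6 = 462·3.71293e-05·0.433626 = 0.00743831] × [1.31931e-08] = 9.8134e-11
  p_II = [C(11,5)·0.23^5·0.77^6 = 462·0.000643634·0.208422 = 0.0619763] × [3.50883e-06] = 2.17464e-07
  p_III = [C(11,5)·0.30^5·0.70^6 = 462·0.00243·0.117649 = 0.13208] × [4.54677e-05] = 6.00537e-06
  p_IV = [C(11,5)·0.83^5·0.17^6 = 462·0.393904·2.41376e-05 = 0.00439264] × [0.29015] = 0.00127453
Unnormalised posteriors:
  P(Z=I)·p_I = 0.28 × 9.8134e-11 = 2.74775e-11
  P(Z=II)·p_II = 0.23 × 2.17464e-07 = 5.00167e-08
  P(Z=III)·p_III = 0.44 × 6.00537e-06 = 2.64236e-06
  P(Z=IV)·p_IV = 0.05 × 0.00127453 = 6.37263e-05
Normaliser: 2.74775e-11 + 5.00167e-08 + 2.64236e-06 + 6.37263e-05 = 6.64187e-05
So the posterior for Level III is 2.64236e-06 / 6.64187e-05 ≈ 0.0398.

0.0398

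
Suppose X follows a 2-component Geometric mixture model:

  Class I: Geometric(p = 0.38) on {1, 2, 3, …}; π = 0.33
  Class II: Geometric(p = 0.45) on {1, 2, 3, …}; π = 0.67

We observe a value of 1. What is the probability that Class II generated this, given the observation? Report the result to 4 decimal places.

0.7063

The responsibility of component k is π_k f_k(x) divided by Σ_j π_j f_j(x).
Geometric probabilities:
  L_I = 0.38·(1−0.38)^0 = 0.38·1 = 0.38
  L_II = 0.45·(1−0.45)^0 = 0.45·1 = 0.45
Weight by the priors:
  π_I·L_I = 0.33 × 0.38 = 0.1254
  π_II·L_II = 0.67 × 0.45 = 0.3015
Denominator: 0.1254 + 0.3015 = 0.4269
P(Class II | 1) ≈ 0.7063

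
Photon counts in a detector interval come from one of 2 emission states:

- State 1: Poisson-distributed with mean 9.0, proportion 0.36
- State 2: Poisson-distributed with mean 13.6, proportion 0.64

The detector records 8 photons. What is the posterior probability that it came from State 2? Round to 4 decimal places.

Posterior ∝ prior × likelihood, so P(k | x) ∝ π_k f_k(x); normalise over all components.
Poisson probabilities:
  f_1 = e^(−9.0)·9.0^8/8! = 0.131756
  f_2 = e^(−13.6)·13.6^8/8! = 0.0360069
Unnormalised posteriors:
  π_1·f_1 = 0.36 × 0.131756 = 0.047432
  π_2·f_2 = 0.64 × 0.0360069 = 0.0230444
Evidence: 0.047432 + 0.0230444 = 0.0704764
So the posterior for State 2 is 0.0230444 / 0.0704764 ≈ 0.3270.

0.3270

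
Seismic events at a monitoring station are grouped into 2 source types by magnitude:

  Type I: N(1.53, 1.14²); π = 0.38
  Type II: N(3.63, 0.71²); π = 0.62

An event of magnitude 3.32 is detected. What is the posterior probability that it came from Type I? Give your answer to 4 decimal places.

The responsibility of component k is π_k f_k(x) divided by Σ_j π_j f_j(x).
Normal densities:
  f_I = 0.102009
  f_II = 0.510805
Unnormalised posteriors:
  π_I·f_I = 0.38 × 0.102009 = 0.0387635
  π_II·f_II = 0.62 × 0.510805 = 0.316699
Sum: 0.0387635 + 0.316699 = 0.355463
P(Type I | data) = 0.0387635 / 0.355463 ≈ 0.1091

0.1091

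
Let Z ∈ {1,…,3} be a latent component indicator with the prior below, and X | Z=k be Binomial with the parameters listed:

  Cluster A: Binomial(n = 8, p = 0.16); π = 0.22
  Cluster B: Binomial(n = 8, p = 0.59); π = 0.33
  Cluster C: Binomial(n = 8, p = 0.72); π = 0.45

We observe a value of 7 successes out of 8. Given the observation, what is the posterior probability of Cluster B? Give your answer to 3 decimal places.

Apply Bayes' rule: the posterior for each component is proportional to its prior times its likelihood at x.
Binomial probabilities:
  L_A = C(8,7)·0.16^7·0.84^1 = 8·2.68435e-06·0.84 = 1.80389e-05
  L_B = C(8,7)·0.59^7·0.41^1 = 8·0.0248865·0.41 = 0.0816278
  L_C = C(8,7)·0.72^7·0.28^1 = 8·0.100306·0.28 = 0.224686
Prior × likelihood for each component:
  π_A·L_A = 0.22 × 1.80389e-05 = 3.96855e-06
  π_B·L_B = 0.33 × 0.0816278 = 0.0269372
  π_C·L_C = 0.45 × 0.224686 = 0.101109
Marginal: 3.96855e-06 + 0.0269372 + 0.101109 = 0.12805
So the posterior for Cluster B is 0.0269372 / 0.12805 ≈ 0.210.

0.210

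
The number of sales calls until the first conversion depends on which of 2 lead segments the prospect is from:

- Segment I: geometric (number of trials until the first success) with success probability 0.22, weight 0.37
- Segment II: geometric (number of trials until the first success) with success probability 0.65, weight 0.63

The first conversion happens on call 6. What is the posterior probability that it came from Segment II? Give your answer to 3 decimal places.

0.084

Apply Bayes' rule: the posterior for each component is proportional to its prior times its likelihood at x.
Evaluate each component's likelihood at the observed value:
  L_I = 0.0635178
  L_II = 0.00341392
Multiply by the mixture weights:
  w_I·L_I = 0.37 × 0.0635178 = 0.0235016
  w_II·L_II = 0.63 × 0.00341392 = 0.00215077
Sum: 0.0235016 + 0.00215077 = 0.0256524
P(Segment II | the observation) = 0.00215077 / 0.0256524 ≈ 0.084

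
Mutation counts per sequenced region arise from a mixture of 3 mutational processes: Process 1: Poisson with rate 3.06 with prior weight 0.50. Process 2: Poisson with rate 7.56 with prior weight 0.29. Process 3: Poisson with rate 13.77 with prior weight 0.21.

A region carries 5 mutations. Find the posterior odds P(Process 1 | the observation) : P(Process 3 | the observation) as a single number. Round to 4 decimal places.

57.8072

The posterior odds equal the prior odds times the likelihood ratio: (w_i/w_j)·(f_i(x)/f_j(x)).
Evaluate each component's likelihood at the observed value:
  f_1 = 0.10483
  f_2 = 0.107192
  f_3 = 0.00431771
Odds = (0.50/0.21) × (0.10483/0.00431771) = 2.38095 × 24.279 ≈ 57.8072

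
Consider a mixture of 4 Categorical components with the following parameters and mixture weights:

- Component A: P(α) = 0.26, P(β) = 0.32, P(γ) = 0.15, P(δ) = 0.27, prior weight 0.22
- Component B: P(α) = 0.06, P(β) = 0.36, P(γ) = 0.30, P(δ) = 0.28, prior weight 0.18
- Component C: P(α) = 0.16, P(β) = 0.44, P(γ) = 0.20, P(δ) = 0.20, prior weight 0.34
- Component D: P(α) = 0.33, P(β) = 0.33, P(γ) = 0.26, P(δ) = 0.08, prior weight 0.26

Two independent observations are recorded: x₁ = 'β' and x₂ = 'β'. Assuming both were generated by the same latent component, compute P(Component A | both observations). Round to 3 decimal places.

Posterior ∝ prior × likelihood, so P(k | x) ∝ P(Z=k) f_k(x); normalise over all components.
Since both observations come from the same component, the likelihood for component k is f_k(x₁)·f_k(x₂).
  f_A = [0.32] × [0.32] = 0.1024
  f_B = [0.36] × [0.36] = 0.1296
  f_C = [0.44] × [0.44] = 0.1936
  f_D = [0.33] × [0.33] = 0.1089
Prior × likelihood for each component:
  P(Z=A)·f_A = 0.22 × 0.1024 = 0.022528
  P(Z=B)·f_B = 0.18 × 0.1296 = 0.023328
  P(Z=C)·f_C = 0.34 × 0.1936 = 0.065824
  P(Z=D)·f_D = 0.26 × 0.1089 = 0.028314
Marginal: 0.022528 + 0.023328 + 0.065824 + 0.028314 = 0.139994
Responsibility of Component A: 0.022528 / 0.139994 ≈ 0.161

0.161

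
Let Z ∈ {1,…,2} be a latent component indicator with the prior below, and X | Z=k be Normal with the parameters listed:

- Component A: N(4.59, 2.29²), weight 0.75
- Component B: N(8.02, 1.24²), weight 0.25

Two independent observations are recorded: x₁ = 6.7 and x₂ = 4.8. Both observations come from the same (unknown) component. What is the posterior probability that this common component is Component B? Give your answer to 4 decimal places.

By Bayes' theorem, P(k | x) = P(Z=k) f_k(x) / Σ_j P(Z=j) f_j(x).
Since both observations come from the same component, the likelihood for component k is f_k(x₁)·f_k(x₂).
  p_A = [0.113952] × [0.17348] = 0.0197684
  p_B = [0.182565] × [0.0110462] = 0.00201665
Prior × likelihood for each component:
  P(Z=A)·p_A = 0.75 × 0.0197684 = 0.0148263
  P(Z=B)·p_B = 0.25 × 0.00201665 = 0.000504164
Denominator: 0.0148263 + 0.000504164 = 0.0153304
P(Component B | x) = 0.000504164 / 0.0153304 ≈ 0.0329

0.0329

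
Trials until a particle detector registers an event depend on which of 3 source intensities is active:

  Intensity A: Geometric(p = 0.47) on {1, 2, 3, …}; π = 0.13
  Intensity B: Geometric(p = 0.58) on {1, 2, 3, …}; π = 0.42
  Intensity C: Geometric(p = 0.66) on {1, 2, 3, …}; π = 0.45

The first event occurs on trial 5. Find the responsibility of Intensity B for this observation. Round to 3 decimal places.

The responsibility of component k is π_k f_k(x) divided by Σ_j π_j f_j(x).
Evaluate each component's likelihood at the observed value:
  f_A = 0.0370853
  f_B = 0.0180478
  f_C = 0.00881982
Prior × likelihood for each component:
  π_A·f_A = 0.13 × 0.0370853 = 0.00482108
  π_B·f_B = 0.42 × 0.0180478 = 0.00758009
  π_C·f_C = 0.45 × 0.00881982 = 0.00396892
Denominator: 0.00482108 + 0.00758009 + 0.00396892 = 0.0163701
P(Intensity B | the observation) = 0.00758009 / 0.0163701 ≈ 0.463

0.463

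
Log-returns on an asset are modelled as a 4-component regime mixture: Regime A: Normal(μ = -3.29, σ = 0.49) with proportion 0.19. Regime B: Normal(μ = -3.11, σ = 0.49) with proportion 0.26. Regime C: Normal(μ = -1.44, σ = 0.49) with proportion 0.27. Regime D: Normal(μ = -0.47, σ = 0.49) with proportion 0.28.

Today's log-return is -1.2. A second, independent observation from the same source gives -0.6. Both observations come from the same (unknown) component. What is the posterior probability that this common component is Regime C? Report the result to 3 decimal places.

0.382

P(component k | x) = π_k·f_k(x) / marginal(x), where marginal(x) = Σ_j π_j·f_j(x).
Since both observations come from the same component, the likelihood for component k is f_k(x₁)·f_k(x₂).
  L_A = [9.12409e-05] × [2.32467e-07] = 2.12105e-11
  L_B = [0.000408658] × [1.63261e-06] = 6.6718e-10
  L_C = [0.722138] × [0.187313] = 0.135266
  L_D = [0.268385] × [0.786013] = 0.210954
Multiply by the mixture weights:
  π_A·L_A = 0.19 × 2.12105e-11 = 4.02999e-12
  π_B·L_B = 0.26 × 6.6718e-10 = 1.73467e-10
  π_C·L_C = 0.27 × 0.135266 = 0.0365217
  π_D·L_D = 0.28 × 0.210954 = 0.059067
Denominator: 4.02999e-12 + 1.73467e-10 + 0.0365217 + 0.059067 = 0.0955887
Responsibility of Regime C: 0.0365217 / 0.0955887 ≈ 0.382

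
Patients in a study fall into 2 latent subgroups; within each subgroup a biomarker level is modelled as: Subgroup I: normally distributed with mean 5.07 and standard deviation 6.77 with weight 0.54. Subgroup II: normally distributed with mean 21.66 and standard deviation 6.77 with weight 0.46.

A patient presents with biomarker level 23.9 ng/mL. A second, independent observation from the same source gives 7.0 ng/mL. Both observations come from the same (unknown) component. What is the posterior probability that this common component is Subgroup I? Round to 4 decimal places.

0.2060

P(component k | x) = w_k·f_k(x) / marginal(x), where marginal(x) = Σ_j w_j·f_j(x).
Since both observations come from the same component, the likelihood for component k is f_k(x₁)·f_k(x₂).
  p_I = [0.00123153] × [0.0565814] = 6.96815e-05
  p_II = [0.0557891] × [0.00565059] = 0.000315241
Prior × likelihood for each component:
  w_I·p_I = 0.54 × 6.96815e-05 = 3.7628e-05
  w_II·p_II = 0.46 × 0.000315241 = 0.000145011
Sum: 3.7628e-05 + 0.000145011 = 0.000182639
So the posterior for Subgroup I is 3.7628e-05 / 0.000182639 ≈ 0.2060.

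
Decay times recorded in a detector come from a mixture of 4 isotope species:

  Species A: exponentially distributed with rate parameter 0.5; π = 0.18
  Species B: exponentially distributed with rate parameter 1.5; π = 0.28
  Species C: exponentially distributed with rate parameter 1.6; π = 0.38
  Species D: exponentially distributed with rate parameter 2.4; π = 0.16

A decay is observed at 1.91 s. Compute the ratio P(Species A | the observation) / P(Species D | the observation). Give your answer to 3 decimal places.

8.830

Only the two components matter; the odds are (π_i f_i(x)) / (π_j f_j(x)).
Exponential densities:
  L_A = 0.5·e^(−0.5·1.91) = 0.5·e^(−0.9550) = 0.192406
  L_B = 1.5·e^(−1.5·1.91) = 1.5·e^(−2.8650) = 0.0854747
  L_C = 1.6·e^(−1.6·1.91) = 1.6·e^(−3.0560) = 0.075321
  L_D = 2.4·e^(−2.4·1.91) = 2.4·e^(−4.5840) = 0.0245135
Odds = (0.18/0.16) × (0.192406/0.0245135) = 1.125 × 7.84898 ≈ 8.830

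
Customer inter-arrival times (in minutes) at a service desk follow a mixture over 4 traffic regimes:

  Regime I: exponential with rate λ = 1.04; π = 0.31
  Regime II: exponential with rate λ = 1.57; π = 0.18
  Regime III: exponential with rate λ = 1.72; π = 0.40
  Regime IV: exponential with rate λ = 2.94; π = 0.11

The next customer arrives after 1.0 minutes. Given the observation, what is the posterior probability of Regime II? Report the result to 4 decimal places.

0.1878

Posterior ∝ prior × likelihood, so P(k | x) ∝ P(Z=k) f_k(x); normalise over all components.
Exponential densities:
  p_I = 1.04·e^(−1.04·1.0) = 1.04·e^(−1.0400) = 0.367593
  p_II = 1.57·e^(−1.57·1.0) = 1.57·e^(−1.5700) = 0.326631
  p_III = 1.72·e^(−1.72·1.0) = 1.72·e^(−1.7200) = 0.307994
  p_IV = 2.94·e^(−2.94·1.0) = 2.94·e^(−2.9400) = 0.155425
Unnormalised posteriors:
  P(Z=I)·p_I = 0.31 × 0.367593 = 0.113954
  P(Z=II)·p_II = 0.18 × 0.326631 = 0.0587936
  P(Z=III)·p_III = 0.40 × 0.307994 = 0.123198
  P(Z=IV)·p_IV = 0.11 × 0.155425 = 0.0170968
Denominator: 0.113954 + 0.0587936 + 0.123198 + 0.0170968 = 0.313042
P(Regime II | the observation) = 0.0587936 / 0.313042 ≈ 0.1878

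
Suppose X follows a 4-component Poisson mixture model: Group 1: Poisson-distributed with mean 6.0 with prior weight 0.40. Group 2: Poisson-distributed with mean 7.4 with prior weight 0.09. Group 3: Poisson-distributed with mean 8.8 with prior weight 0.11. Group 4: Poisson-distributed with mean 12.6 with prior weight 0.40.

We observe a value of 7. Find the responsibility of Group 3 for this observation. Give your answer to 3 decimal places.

0.141

Posterior ∝ prior × likelihood, so P(k | x) ∝ π_k f_k(x); normalise over all components.
Poisson probabilities:
  p_1 = e^(−6.0)·6.0^7/7! = 0.137677
  p_2 = e^(−7.4)·7.4^7/7! = 0.147371
  p_3 = e^(−8.8)·8.8^7/7! = 0.122224
  p_4 = e^(−12.6)·12.6^7/7! = 0.0337328
Prior × likelihood for each component:
  π_1·p_1 = 0.40 × 0.137677 = 0.0550708
  π_2·p_2 = 0.09 × 0.147371 = 0.0132634
  π_3·p_3 = 0.11 × 0.122224 = 0.0134446
  π_4·p_4 = 0.40 × 0.0337328 = 0.0134931
Sum: 0.0550708 + 0.0132634 + 0.0134446 + 0.0134931 = 0.095272
So the posterior for Group 3 is 0.0134446 / 0.095272 ≈ 0.141.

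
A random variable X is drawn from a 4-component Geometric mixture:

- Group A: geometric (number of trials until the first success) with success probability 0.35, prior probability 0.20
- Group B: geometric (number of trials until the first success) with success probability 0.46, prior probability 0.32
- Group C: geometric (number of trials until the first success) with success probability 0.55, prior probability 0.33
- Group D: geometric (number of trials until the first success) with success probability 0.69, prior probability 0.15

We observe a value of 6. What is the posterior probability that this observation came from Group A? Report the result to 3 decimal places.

The responsibility of component k is P(Z=k) f_k(x) divided by Σ_j P(Z=j) f_j(x).
Evaluate each component's likelihood at the observed value:
  p_A = 0.0406102
  p_B = 0.0211216
  p_C = 0.010149
  p_D = 0.00197541
Unnormalised posteriors:
  P(Z=A)·p_A = 0.20 × 0.0406102 = 0.00812203
  P(Z=B)·p_B = 0.32 × 0.0211216 = 0.00675891
  P(Z=C)·p_C = 0.33 × 0.010149 = 0.00334919
  P(Z=D)·p_D = 0.15 × 0.00197541 = 0.000296312
Normaliser: 0.00812203 + 0.00675891 + 0.00334919 + 0.000296312 = 0.0185264
So the posterior for Group A is 0.00812203 / 0.0185264 ≈ 0.438.

0.438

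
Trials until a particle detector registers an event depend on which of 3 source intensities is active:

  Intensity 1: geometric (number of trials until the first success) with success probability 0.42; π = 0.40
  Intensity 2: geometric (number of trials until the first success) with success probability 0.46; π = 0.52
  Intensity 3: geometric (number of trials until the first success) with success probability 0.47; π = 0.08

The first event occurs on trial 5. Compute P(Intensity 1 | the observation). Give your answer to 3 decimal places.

P(component k | x) = π_k·f_k(x) / marginal(x), where marginal(x) = Σ_j π_j·f_j(x).
Geometric probabilities:
  p_1 = 0.42·(1−0.42)^4 = 0.42·0.113165 = 0.0475293
  p_2 = 0.46·(1−0.46)^4 = 0.46·0.0850306 = 0.0391141
  p_3 = 0.47·(1−0.47)^4 = 0.47·0.0789048 = 0.0370853
Prior × likelihood for each component:
  π_1·p_1 = 0.40 × 0.0475293 = 0.0190117
  π_2·p_2 = 0.52 × 0.0391141 = 0.0203393
  π_3·p_3 = 0.08 × 0.0370853 = 0.00296682
Marginal: 0.0190117 + 0.0203393 + 0.00296682 = 0.0423178
P(Intensity 1 | x) = 0.0190117 / 0.0423178 ≈ 0.449

0.449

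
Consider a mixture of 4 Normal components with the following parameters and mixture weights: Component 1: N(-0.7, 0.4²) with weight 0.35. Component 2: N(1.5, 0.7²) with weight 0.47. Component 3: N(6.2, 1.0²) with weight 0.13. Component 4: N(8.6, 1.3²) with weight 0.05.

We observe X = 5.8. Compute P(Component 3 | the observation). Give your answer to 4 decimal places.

0.9695

Apply Bayes' rule: the posterior for each component is proportional to its prior times its likelihood at x.
Component likelihoods at x = 5.8:
  L_1 = 4.55414e-58
  L_2 = 3.64609e-09
  L_3 = 0.36827
  L_4 = 0.0301723
Weight by the priors:
  π_1·L_1 = 0.35 × 4.55414e-58 = 1.59395e-58
  π_2·L_2 = 0.47 × 3.64609e-09 = 1.71366e-09
  π_3·L_3 = 0.13 × 0.36827 = 0.0478751
  π_4·L_4 = 0.05 × 0.0301723 = 0.00150862
Normaliser: 1.59395e-58 + 1.71366e-09 + 0.0478751 + 0.00150862 = 0.0493837
So the posterior for Component 3 is 0.0478751 / 0.0493837 ≈ 0.9695.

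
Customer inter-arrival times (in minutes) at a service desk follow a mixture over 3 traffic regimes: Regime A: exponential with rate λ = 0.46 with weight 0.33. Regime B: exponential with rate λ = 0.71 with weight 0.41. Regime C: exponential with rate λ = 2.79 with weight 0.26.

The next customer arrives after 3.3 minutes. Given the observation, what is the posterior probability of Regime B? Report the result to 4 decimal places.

0.4561

By Bayes' theorem, P(k | x) = π_k f_k(x) / Σ_j π_j f_j(x).
Component likelihoods at x = 3.3 minutes:
  L_A = 0.46·e^(−0.46·3.3) = 0.46·e^(−1.5180) = 0.100809
  L_B = 0.71·e^(−0.71·3.3) = 0.71·e^(−2.3430) = 0.0681878
  L_C = 2.79·e^(−2.79·3.3) = 2.79·e^(−9.2070) = 0.000279934
Weight by the priors:
  π_A·L_A = 0.33 × 0.100809 = 0.0332669
  π_B·L_B = 0.41 × 0.0681878 = 0.027957
  π_C·L_C = 0.26 × 0.000279934 = 7.27827e-05
Sum: 0.0332669 + 0.027957 + 7.27827e-05 = 0.0612967
So the posterior for Regime B is 0.027957 / 0.0612967 ≈ 0.4561.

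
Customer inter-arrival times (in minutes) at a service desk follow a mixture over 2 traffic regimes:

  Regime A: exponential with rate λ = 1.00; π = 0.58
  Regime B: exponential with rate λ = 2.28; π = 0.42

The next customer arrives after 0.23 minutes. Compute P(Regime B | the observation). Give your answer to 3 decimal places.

Apply Bayes' rule: the posterior for each component is proportional to its prior times its likelihood at x.
Evaluate each component's likelihood at the observed value:
  f_A = 0.794534
  f_B = 1.34956
Unnormalised posteriors:
  w_A·f_A = 0.58 × 0.794534 = 0.460829
  w_B·f_B = 0.42 × 1.34956 = 0.566813
Denominator: 0.460829 + 0.566813 = 1.02764
Responsibility of Regime B: 0.566813 / 1.02764 ≈ 0.552

0.552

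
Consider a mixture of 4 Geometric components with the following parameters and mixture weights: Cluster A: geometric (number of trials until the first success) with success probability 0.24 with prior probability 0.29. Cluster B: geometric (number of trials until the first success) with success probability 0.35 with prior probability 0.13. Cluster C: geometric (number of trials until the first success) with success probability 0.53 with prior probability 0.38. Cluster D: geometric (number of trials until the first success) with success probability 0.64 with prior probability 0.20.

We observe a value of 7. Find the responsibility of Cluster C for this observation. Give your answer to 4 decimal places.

0.1125

By Bayes' theorem, P(k | x) = w_k f_k(x) / Σ_j w_j f_j(x).
Geometric probabilities:
  f_A = 0.046248
  f_B = 0.0263966
  f_C = 0.00571298
  f_D = 0.00139314
Weight by the priors:
  w_A·f_A = 0.29 × 0.046248 = 0.0134119
  w_B·f_B = 0.13 × 0.0263966 = 0.00343156
  w_C·f_C = 0.38 × 0.00571298 = 0.00217093
  w_D·f_D = 0.20 × 0.00139314 = 0.000278628
Evidence: 0.0134119 + 0.00343156 + 0.00217093 + 0.000278628 = 0.019293
So the posterior for Cluster C is 0.00217093 / 0.019293 ≈ 0.1125.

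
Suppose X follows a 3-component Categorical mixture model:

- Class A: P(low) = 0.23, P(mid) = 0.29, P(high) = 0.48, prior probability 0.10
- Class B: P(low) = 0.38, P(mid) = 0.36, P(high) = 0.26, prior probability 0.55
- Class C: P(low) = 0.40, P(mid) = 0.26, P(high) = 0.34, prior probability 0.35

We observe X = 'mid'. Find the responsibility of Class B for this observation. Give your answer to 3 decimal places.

0.623

The responsibility of component k is w_k f_k(x) divided by Σ_j w_j f_j(x).
Evaluate each component's likelihood at the observed value:
  p_A = P(mid | comp) = 0.29
  p_B = P(mid | comp) = 0.36
  p_C = P(mid | comp) = 0.26
Weight by the priors:
  w_A·p_A = 0.10 × 0.29 = 0.029
  w_B·p_B = 0.55 × 0.36 = 0.198
  w_C·p_C = 0.35 × 0.26 = 0.091
Normaliser: 0.029 + 0.198 + 0.091 = 0.318
P(Class B | x) = 0.198 / 0.318 ≈ 0.623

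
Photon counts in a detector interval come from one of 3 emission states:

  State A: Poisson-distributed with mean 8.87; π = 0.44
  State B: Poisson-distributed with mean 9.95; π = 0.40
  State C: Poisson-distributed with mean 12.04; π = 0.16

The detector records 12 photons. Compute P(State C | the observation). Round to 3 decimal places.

The responsibility of component k is P(Z=k) f_k(x) divided by Σ_j P(Z=j) f_j(x).
Poisson probabilities:
  p_A = e^(−8.87)·8.87^12/12! = 0.0695912
  p_B = e^(−9.95)·9.95^12/12! = 0.0938231
  p_C = e^(−12.04)·12.04^12/12! = 0.11436
Unnormalised posteriors:
  P(Z=A)·p_A = 0.44 × 0.0695912 = 0.0306201
  P(Z=B)·p_B = 0.40 × 0.0938231 = 0.0375293
  P(Z=C)·p_C = 0.16 × 0.11436 = 0.0182976
Marginal: 0.0306201 + 0.0375293 + 0.0182976 = 0.086447
So the posterior for State C is 0.0182976 / 0.086447 ≈ 0.212.

0.212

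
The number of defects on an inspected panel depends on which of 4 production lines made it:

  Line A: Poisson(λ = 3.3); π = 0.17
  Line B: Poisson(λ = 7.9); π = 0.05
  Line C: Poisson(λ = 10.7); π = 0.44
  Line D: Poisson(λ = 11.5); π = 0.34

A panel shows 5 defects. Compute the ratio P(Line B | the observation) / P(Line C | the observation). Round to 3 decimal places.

0.410

Posterior odds = (π_i f_i(x)) / (π_j f_j(x)); the normalising sum cancels.
Component likelihoods at x = 5 defects:
  f_A = e^(−3.3)·3.3^5/5! = 0.120286
  f_B = e^(−7.9)·7.9^5/5! = 0.0950666
  f_C = e^(−10.7)·10.7^5/5! = 0.0263504
  f_D = e^(−11.5)·11.5^5/5! = 0.0169794
0.00475333 / 0.0115942 ≈ 0.410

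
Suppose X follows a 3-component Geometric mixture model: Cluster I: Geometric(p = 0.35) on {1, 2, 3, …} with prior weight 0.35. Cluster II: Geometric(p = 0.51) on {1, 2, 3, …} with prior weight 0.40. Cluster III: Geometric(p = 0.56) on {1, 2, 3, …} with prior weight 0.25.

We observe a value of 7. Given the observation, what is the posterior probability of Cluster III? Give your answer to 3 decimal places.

0.078

By Bayes' theorem, P(k | x) = π_k f_k(x) / Σ_j π_j f_j(x).
Geometric probabilities:
  f_I = 0.0263966
  f_II = 0.00705906
  f_III = 0.00406354
Weight by the priors:
  π_I·f_I = 0.35 × 0.0263966 = 0.00923881
  π_II·f_II = 0.40 × 0.00705906 = 0.00282362
  π_III·f_III = 0.25 × 0.00406354 = 0.00101588
Denominator: 0.00923881 + 0.00282362 + 0.00101588 = 0.0130783
So the posterior for Cluster III is 0.00101588 / 0.0130783 ≈ 0.078.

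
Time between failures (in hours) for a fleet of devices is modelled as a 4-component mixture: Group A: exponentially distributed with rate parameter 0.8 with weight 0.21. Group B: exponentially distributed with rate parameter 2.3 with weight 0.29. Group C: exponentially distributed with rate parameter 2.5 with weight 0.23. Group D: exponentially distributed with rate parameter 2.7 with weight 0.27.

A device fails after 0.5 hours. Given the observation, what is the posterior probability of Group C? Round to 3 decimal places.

P(component k | x) = π_k·f_k(x) / marginal(x), where marginal(x) = Σ_j π_j·f_j(x).
Evaluate each component's likelihood at the observed value:
  L_A = 0.536256
  L_B = 0.728265
  L_C = 0.716262
  L_D = 0.699949
Multiply by the mixture weights:
  π_A·L_A = 0.21 × 0.536256 = 0.112614
  π_B·L_B = 0.29 × 0.728265 = 0.211197
  π_C·L_C = 0.23 × 0.716262 = 0.16474
  π_D·L_D = 0.27 × 0.699949 = 0.188986
Sum: 0.112614 + 0.211197 + 0.16474 + 0.188986 = 0.677537
Responsibility of Group C: 0.16474 / 0.677537 ≈ 0.243

0.243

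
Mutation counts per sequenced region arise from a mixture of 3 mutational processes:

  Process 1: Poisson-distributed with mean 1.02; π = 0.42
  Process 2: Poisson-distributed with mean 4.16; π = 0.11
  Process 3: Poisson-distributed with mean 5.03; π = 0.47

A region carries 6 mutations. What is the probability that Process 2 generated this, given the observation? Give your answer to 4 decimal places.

0.1512

By Bayes' theorem, P(k | x) = π_k f_k(x) / Σ_j π_j f_j(x).
Poisson probabilities:
  f_1 = e^(−1.02)·1.02^6/6! = 0.000564012
  f_2 = e^(−4.16)·4.16^6/6! = 0.112347
  f_3 = e^(−5.03)·5.03^6/6! = 0.147087
Prior × likelihood for each component:
  π_1·f_1 = 0.42 × 0.000564012 = 0.000236885
  π_2·f_2 = 0.11 × 0.112347 = 0.0123582
  π_3·f_3 = 0.47 × 0.147087 = 0.0691309
Sum: 0.000236885 + 0.0123582 + 0.0691309 = 0.081726
P(Process 2 | 6 mutations) = 0.0123582 / 0.081726 ≈ 0.1512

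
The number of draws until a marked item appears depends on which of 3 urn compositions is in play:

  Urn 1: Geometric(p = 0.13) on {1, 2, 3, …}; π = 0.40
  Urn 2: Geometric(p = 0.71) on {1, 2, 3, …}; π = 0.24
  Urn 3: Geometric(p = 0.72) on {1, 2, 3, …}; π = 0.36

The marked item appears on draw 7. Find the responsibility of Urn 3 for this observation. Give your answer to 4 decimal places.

By Bayes' theorem, P(k | x) = w_k f_k(x) / Σ_j w_j f_j(x).
Component likelihoods at x = 7:
  p_1 = 0.13·(1−0.13)^6 = 0.13·0.433626 = 0.0563714
  p_2 = 0.71·(1−0.71)^6 = 0.71·0.000594823 = 0.000422325
  p_3 = 0.72·(1−0.72)^6 = 0.72·0.00048189 = 0.000346961
Multiply by the mixture weights:
  w_1·p_1 = 0.40 × 0.0563714 = 0.0225486
  w_2·p_2 = 0.24 × 0.000422325 = 0.000101358
  w_3·p_3 = 0.36 × 0.000346961 = 0.000124906
Denominator: 0.0225486 + 0.000101358 + 0.000124906 = 0.0227748
P(Urn 3 | 7) ≈ 0.0055

0.0055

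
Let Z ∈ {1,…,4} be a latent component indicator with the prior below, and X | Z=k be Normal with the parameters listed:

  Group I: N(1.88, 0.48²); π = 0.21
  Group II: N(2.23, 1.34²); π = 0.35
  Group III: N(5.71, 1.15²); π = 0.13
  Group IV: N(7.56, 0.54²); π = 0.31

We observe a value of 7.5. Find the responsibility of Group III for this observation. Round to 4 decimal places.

By Bayes' theorem, P(k | x) = P(Z=k) f_k(x) / Σ_j P(Z=j) f_j(x).
Component likelihoods at x = 7.5:
  p_I = 1.41914e-30
  p_II = 0.00013036
  p_III = 0.103304
  p_IV = 0.734236
Unnormalised posteriors:
  P(Z=I)·p_I = 0.21 × 1.41914e-30 = 2.98019e-31
  P(Z=II)·p_II = 0.35 × 0.00013036 = 4.56262e-05
  P(Z=III)·p_III = 0.13 × 0.103304 = 0.0134295
  P(Z=IV)·p_IV = 0.31 × 0.734236 = 0.227613
Marginal: 2.98019e-31 + 4.56262e-05 + 0.0134295 + 0.227613 = 0.241088
P(Group III | data) ≈ 0.0557

0.0557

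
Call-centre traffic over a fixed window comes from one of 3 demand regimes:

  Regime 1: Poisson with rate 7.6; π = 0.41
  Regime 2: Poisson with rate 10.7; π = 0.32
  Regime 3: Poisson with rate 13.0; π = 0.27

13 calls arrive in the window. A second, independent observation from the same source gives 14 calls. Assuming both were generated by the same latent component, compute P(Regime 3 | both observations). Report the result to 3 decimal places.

Apply Bayes' rule: the posterior for each component is proportional to its prior times its likelihood at x.
Since both observations come from the same component, the likelihood for component k is f_k(x₁)·f_k(x₂).
  L_1 = [e^(−7.6)·7.6^13/13! = 0.0226808] × [0.0123124] = 0.000279256
  L_2 = [e^(−10.7)·10.7^13/13! = 0.0872485] × [0.0666828] = 0.00581797
  L_3 = [e^(−13.0)·13.0^13/13! = 0.10994] × [0.102087] = 0.0112234
Weight by the priors:
  π_1·L_1 = 0.41 × 0.000279256 = 0.000114495
  π_2·L_2 = 0.32 × 0.00581797 = 0.00186175
  π_3·L_3 = 0.27 × 0.0112234 = 0.00303032
Evidence: 0.000114495 + 0.00186175 + 0.00303032 = 0.00500657
P(Regime 3 | data) ≈ 0.605

0.605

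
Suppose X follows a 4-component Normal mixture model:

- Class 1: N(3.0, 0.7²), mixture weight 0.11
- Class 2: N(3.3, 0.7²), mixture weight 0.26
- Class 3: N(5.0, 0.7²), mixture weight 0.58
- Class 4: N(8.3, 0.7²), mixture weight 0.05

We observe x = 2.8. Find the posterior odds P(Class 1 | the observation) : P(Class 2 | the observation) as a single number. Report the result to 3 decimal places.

0.524

Since P(k|x) ∝ π_k f_k(x), the posterior odds are π_i f_i(x) / (π_j f_j(x)).
Evaluate each component's likelihood at the observed value:
  f_1 = (1/(0.7·√(2π)))·exp(−(2.8−3.0)²/(2·0.7²)) = 0.569918·exp(-0.04082) = 0.547124
  f_2 = (1/(0.7·√(2π)))·exp(−(2.8−3.3)²/(2·0.7²)) = 0.569918·exp(-0.25510) = 0.441593
  f_3 = (1/(0.7·√(2π)))·exp(−(2.8−5.0)²/(2·0.7²)) = 0.569918·exp(-4.93878) = 0.00408253
  f_4 = (1/(0.7·√(2π)))·exp(−(2.8−8.3)²/(2·0.7²)) = 0.569918·exp(-30.86735) = 2.24024e-14
0.0601836 / 0.114814 ≈ 0.524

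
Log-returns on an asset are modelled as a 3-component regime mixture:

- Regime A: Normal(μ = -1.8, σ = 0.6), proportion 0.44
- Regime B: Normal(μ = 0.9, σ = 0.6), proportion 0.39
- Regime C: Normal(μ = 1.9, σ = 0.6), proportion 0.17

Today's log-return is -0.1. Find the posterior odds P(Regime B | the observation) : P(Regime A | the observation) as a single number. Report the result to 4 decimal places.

12.2359

The posterior odds equal the prior odds times the likelihood ratio: (w_i/w_j)·(f_i(x)/f_j(x)).
Evaluate each component's likelihood at the observed value:
  f_A = 0.0120102
  f_B = 0.165795
  f_C = 0.00257046
Odds = (0.39/0.44) × (0.165795/0.0120102) = 0.886364 × 13.8046 ≈ 12.2359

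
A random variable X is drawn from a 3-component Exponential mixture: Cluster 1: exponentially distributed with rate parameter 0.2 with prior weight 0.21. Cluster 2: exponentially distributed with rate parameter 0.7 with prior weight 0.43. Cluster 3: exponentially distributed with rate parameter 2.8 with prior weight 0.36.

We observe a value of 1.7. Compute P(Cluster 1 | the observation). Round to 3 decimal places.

0.230

Posterior ∝ prior × likelihood, so P(k | x) ∝ π_k f_k(x); normalise over all components.
Component likelihoods at x = 1.7:
  p_1 = 0.142354
  p_2 = 0.212955
  p_3 = 0.0239837
Multiply by the mixture weights:
  π_1·p_1 = 0.21 × 0.142354 = 0.0298944
  π_2·p_2 = 0.43 × 0.212955 = 0.0915706
  π_3·p_3 = 0.36 × 0.0239837 = 0.00863413
Sum: 0.0298944 + 0.0915706 + 0.00863413 = 0.130099
P(Cluster 1 | x) ≈ 0.230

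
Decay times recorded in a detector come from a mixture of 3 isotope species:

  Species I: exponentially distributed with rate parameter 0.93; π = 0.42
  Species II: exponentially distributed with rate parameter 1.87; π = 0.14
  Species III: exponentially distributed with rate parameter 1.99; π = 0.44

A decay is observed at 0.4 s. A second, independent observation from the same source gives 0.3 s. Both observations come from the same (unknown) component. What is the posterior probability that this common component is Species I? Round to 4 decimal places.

0.2511

Apply Bayes' rule: the posterior for each component is proportional to its prior times its likelihood at x.
Since both observations come from the same component, the likelihood for component k is f_k(x₁)·f_k(x₂).
  p_I = [0.641099] × [0.703582] = 0.451066
  p_II = [0.885094] × [1.06709] = 0.944478
  p_III = [0.897748] × [1.09542] = 0.983408
Weight by the priors:
  w_I·p_I = 0.42 × 0.451066 = 0.189448
  w_II·p_II = 0.14 × 0.944478 = 0.132227
  w_III·p_III = 0.44 × 0.983408 = 0.4327
Normaliser: 0.189448 + 0.132227 + 0.4327 = 0.754374
P(Species I | x₁, x₂) ≈ 0.2511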